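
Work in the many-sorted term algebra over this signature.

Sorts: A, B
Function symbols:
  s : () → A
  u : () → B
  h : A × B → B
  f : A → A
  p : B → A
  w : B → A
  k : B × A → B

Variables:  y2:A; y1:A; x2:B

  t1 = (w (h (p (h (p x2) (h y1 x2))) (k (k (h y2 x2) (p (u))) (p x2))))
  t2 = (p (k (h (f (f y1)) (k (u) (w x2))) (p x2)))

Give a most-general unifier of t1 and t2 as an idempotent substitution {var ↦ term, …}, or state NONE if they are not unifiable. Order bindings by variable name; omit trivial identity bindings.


NONE (not unifiable)

head clash or occurs-check failure — not unifiable


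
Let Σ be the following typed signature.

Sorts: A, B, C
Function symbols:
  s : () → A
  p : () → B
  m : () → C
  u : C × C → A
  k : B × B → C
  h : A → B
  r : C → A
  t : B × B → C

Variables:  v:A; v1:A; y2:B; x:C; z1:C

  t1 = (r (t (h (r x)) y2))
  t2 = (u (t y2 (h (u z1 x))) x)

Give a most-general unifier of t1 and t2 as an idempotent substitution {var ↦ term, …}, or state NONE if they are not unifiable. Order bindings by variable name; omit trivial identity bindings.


NONE (not unifiable)

head clash or occurs-check failure — not unifiable


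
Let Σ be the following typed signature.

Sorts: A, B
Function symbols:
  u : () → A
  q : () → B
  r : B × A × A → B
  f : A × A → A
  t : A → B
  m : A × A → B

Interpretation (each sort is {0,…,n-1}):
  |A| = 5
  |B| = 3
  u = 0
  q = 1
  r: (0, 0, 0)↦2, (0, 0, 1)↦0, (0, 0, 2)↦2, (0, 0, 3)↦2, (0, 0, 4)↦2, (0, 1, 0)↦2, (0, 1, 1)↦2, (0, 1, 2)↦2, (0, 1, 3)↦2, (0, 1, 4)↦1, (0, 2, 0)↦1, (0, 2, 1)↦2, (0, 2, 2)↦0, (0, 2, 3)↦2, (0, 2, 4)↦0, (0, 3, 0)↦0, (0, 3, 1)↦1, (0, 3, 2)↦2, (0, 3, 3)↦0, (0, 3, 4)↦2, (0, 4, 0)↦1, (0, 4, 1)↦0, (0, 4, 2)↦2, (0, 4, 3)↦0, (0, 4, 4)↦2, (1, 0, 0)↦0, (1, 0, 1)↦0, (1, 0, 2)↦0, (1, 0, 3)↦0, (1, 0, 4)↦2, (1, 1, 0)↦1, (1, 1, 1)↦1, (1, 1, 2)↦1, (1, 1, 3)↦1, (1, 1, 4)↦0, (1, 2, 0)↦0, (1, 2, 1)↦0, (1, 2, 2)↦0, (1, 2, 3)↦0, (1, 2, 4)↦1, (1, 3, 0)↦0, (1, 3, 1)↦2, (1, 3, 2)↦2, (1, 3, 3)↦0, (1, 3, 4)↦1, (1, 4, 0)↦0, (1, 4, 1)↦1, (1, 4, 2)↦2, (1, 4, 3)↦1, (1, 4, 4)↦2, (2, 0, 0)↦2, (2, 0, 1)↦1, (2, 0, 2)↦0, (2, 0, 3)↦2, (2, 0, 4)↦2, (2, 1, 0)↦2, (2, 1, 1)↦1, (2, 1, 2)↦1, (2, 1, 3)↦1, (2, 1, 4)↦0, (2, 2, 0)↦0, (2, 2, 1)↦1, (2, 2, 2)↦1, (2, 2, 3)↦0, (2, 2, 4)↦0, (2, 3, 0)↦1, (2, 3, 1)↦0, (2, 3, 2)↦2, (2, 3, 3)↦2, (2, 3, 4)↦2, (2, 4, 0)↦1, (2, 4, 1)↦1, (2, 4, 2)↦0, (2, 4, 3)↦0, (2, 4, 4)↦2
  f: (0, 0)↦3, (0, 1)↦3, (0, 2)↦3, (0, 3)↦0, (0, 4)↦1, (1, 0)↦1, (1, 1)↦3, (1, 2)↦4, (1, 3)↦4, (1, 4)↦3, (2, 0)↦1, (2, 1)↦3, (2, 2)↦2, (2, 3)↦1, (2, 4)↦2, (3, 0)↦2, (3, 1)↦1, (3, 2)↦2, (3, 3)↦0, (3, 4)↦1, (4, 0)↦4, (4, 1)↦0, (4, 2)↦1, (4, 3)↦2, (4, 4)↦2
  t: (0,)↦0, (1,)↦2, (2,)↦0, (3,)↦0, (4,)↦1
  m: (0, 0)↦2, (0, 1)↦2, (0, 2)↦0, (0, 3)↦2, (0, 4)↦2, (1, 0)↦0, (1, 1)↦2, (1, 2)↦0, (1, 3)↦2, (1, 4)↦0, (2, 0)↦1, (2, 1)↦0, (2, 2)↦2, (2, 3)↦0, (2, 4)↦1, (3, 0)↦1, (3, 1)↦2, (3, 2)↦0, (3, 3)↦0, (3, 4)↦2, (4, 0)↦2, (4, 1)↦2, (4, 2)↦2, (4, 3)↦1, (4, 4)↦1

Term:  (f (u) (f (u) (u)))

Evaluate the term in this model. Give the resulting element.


value = 0

  u = 0
  u = 0
  u = 0
  (f (u) (u)) = f(0, 0) = 3
  (f (u) (f (u) (u))) = f(0, 3) = 0


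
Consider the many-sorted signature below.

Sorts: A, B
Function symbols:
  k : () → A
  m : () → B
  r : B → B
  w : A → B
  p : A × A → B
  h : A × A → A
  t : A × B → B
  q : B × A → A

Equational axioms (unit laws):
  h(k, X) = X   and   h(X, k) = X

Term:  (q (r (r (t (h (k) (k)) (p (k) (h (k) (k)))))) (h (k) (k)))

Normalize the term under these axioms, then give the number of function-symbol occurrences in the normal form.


size = 9

1. (q (r (r (t (h (k) (k)) (p (k) (h (k) (k)))))) (h (k) (k)))  →  (q (r (r (t (k) (p (k) (h (k) (k)))))) (h (k) (k)))
2. (q (r (r (t (k) (p (k) (h (k) (k)))))) (h (k) (k)))  →  (q (r (r (t (k) (p (k) (k))))) (h (k) (k)))
3. (q (r (r (t (k) (p (k) (k))))) (h (k) (k)))  →  (q (r (r (t (k) (p (k) (k))))) (k))
normal form: (q (r (r (t (k) (p (k) (k))))) (k))


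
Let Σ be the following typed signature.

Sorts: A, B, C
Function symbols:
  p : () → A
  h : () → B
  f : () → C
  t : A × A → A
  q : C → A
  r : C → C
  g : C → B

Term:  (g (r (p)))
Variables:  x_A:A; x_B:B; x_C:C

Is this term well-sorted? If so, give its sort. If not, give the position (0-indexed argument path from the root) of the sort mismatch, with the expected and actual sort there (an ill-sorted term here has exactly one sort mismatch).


    (p) : A
  (r (p)) : ✗ arg 0 at [0, 0] has sort A, expected C

ill-sorted at position [0, 0]: expected C, got A


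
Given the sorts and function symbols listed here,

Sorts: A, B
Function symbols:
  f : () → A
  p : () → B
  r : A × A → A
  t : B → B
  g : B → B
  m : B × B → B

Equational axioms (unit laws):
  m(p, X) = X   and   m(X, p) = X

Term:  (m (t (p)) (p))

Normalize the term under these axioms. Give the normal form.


1. (m (t (p)) (p))  →  (t (p))

normal form = (t (p))


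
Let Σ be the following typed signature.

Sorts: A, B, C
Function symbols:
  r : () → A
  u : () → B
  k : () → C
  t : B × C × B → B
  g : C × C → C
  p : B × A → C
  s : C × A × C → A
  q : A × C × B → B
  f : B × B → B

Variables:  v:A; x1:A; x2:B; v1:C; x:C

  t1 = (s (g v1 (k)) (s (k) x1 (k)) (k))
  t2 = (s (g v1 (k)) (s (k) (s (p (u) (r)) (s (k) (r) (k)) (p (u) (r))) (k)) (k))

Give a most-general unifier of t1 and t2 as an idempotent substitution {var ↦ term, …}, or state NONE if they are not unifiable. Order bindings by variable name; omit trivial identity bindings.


{x1 ↦ (s (p (u) (r)) (s (k) (r) (k)) (p (u) (r)))}


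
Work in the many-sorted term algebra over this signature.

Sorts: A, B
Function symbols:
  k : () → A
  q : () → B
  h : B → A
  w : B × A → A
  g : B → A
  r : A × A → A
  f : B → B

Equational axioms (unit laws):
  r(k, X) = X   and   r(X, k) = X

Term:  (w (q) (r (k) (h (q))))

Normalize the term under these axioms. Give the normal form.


1. (w (q) (r (k) (h (q))))  →  (w (q) (h (q)))

normal form = (w (q) (h (q)))


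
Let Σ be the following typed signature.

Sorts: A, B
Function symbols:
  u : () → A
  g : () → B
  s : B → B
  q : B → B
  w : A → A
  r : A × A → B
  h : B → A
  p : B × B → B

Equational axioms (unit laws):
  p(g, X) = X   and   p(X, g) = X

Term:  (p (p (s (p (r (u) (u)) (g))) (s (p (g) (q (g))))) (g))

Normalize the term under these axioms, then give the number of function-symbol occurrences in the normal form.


1. (p (p (s (p (r (u) (u)) (g))) (s (p (g) (q (g))))) (g))  →  (p (s (p (r (u) (u)) (g))) (s (p (g) (q (g)))))
2. (p (s (p (r (u) (u)) (g))) (s (p (g) (q (g)))))  →  (p (s (r (u) (u))) (s (p (g) (q (g)))))
3. (p (s (r (u) (u))) (s (p (g) (q (g)))))  →  (p (s (r (u) (u))) (s (q (g))))
normal form: (p (s (r (u) (u))) (s (q (g))))

size = 8


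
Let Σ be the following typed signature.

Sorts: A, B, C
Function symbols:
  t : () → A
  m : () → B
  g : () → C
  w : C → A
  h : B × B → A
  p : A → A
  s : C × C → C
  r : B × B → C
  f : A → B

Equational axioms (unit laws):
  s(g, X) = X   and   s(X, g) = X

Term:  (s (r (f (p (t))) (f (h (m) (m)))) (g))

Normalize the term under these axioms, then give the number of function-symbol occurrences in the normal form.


size = 8

1. (s (r (f (p (t))) (f (h (m) (m)))) (g))  →  (r (f (p (t))) (f (h (m) (m))))
normal form: (r (f (p (t))) (f (h (m) (m))))


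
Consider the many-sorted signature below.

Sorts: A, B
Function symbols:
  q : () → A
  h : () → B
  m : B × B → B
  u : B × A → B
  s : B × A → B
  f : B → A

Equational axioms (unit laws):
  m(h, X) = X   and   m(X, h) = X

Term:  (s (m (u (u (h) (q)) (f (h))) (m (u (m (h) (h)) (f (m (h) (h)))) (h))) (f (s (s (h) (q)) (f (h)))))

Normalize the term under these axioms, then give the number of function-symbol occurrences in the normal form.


1. (s (m (u (u (h) (q)) (f (h))) (m (u (m (h) (h)) (f (m (h) (h)))) (h))) (f (s (s (h) (q)) (f (h)))))  →  (s (m (u (u (h) (q)) (f (h))) (u (m (h) (h)) (f (m (h) (h))))) (f (s (s (h) (q)) (f (h)))))
2. (s (m (u (u (h) (q)) (f (h))) (u (m (h) (h)) (f (m (h) (h))))) (f (s (s (h) (q)) (f (h)))))  →  (s (m (u (u (h) (q)) (f (h))) (u (h) (f (m (h) (h))))) (f (s (s (h) (q)) (f (h)))))
3. (s (m (u (u (h) (q)) (f (h))) (u (h) (f (m (h) (h))))) (f (s (s (h) (q)) (f (h)))))  →  (s (m (u (u (h) (q)) (f (h))) (u (h) (f (h)))) (f (s (s (h) (q)) (f (h)))))
normal form: (s (m (u (u (h) (q)) (f (h))) (u (h) (f (h)))) (f (s (s (h) (q)) (f (h)))))

size = 19


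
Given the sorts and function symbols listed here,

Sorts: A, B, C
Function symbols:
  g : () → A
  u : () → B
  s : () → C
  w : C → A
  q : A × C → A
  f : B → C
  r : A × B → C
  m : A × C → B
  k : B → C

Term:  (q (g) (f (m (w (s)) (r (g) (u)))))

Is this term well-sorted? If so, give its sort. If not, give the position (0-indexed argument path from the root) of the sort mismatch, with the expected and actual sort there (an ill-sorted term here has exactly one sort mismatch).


  (g) : A
        (s) : C
      (w (s)) : A
        (g) : A
        (u) : B
      (r (g) (u)) : C
    (m (w (s)) (r (g) (u))) : B
  (f (m (w (s)) (r (g) (u)))) : C
(q (g) (f (m (w (s)) (r (g) (u))))) : A

well-sorted; sort = A


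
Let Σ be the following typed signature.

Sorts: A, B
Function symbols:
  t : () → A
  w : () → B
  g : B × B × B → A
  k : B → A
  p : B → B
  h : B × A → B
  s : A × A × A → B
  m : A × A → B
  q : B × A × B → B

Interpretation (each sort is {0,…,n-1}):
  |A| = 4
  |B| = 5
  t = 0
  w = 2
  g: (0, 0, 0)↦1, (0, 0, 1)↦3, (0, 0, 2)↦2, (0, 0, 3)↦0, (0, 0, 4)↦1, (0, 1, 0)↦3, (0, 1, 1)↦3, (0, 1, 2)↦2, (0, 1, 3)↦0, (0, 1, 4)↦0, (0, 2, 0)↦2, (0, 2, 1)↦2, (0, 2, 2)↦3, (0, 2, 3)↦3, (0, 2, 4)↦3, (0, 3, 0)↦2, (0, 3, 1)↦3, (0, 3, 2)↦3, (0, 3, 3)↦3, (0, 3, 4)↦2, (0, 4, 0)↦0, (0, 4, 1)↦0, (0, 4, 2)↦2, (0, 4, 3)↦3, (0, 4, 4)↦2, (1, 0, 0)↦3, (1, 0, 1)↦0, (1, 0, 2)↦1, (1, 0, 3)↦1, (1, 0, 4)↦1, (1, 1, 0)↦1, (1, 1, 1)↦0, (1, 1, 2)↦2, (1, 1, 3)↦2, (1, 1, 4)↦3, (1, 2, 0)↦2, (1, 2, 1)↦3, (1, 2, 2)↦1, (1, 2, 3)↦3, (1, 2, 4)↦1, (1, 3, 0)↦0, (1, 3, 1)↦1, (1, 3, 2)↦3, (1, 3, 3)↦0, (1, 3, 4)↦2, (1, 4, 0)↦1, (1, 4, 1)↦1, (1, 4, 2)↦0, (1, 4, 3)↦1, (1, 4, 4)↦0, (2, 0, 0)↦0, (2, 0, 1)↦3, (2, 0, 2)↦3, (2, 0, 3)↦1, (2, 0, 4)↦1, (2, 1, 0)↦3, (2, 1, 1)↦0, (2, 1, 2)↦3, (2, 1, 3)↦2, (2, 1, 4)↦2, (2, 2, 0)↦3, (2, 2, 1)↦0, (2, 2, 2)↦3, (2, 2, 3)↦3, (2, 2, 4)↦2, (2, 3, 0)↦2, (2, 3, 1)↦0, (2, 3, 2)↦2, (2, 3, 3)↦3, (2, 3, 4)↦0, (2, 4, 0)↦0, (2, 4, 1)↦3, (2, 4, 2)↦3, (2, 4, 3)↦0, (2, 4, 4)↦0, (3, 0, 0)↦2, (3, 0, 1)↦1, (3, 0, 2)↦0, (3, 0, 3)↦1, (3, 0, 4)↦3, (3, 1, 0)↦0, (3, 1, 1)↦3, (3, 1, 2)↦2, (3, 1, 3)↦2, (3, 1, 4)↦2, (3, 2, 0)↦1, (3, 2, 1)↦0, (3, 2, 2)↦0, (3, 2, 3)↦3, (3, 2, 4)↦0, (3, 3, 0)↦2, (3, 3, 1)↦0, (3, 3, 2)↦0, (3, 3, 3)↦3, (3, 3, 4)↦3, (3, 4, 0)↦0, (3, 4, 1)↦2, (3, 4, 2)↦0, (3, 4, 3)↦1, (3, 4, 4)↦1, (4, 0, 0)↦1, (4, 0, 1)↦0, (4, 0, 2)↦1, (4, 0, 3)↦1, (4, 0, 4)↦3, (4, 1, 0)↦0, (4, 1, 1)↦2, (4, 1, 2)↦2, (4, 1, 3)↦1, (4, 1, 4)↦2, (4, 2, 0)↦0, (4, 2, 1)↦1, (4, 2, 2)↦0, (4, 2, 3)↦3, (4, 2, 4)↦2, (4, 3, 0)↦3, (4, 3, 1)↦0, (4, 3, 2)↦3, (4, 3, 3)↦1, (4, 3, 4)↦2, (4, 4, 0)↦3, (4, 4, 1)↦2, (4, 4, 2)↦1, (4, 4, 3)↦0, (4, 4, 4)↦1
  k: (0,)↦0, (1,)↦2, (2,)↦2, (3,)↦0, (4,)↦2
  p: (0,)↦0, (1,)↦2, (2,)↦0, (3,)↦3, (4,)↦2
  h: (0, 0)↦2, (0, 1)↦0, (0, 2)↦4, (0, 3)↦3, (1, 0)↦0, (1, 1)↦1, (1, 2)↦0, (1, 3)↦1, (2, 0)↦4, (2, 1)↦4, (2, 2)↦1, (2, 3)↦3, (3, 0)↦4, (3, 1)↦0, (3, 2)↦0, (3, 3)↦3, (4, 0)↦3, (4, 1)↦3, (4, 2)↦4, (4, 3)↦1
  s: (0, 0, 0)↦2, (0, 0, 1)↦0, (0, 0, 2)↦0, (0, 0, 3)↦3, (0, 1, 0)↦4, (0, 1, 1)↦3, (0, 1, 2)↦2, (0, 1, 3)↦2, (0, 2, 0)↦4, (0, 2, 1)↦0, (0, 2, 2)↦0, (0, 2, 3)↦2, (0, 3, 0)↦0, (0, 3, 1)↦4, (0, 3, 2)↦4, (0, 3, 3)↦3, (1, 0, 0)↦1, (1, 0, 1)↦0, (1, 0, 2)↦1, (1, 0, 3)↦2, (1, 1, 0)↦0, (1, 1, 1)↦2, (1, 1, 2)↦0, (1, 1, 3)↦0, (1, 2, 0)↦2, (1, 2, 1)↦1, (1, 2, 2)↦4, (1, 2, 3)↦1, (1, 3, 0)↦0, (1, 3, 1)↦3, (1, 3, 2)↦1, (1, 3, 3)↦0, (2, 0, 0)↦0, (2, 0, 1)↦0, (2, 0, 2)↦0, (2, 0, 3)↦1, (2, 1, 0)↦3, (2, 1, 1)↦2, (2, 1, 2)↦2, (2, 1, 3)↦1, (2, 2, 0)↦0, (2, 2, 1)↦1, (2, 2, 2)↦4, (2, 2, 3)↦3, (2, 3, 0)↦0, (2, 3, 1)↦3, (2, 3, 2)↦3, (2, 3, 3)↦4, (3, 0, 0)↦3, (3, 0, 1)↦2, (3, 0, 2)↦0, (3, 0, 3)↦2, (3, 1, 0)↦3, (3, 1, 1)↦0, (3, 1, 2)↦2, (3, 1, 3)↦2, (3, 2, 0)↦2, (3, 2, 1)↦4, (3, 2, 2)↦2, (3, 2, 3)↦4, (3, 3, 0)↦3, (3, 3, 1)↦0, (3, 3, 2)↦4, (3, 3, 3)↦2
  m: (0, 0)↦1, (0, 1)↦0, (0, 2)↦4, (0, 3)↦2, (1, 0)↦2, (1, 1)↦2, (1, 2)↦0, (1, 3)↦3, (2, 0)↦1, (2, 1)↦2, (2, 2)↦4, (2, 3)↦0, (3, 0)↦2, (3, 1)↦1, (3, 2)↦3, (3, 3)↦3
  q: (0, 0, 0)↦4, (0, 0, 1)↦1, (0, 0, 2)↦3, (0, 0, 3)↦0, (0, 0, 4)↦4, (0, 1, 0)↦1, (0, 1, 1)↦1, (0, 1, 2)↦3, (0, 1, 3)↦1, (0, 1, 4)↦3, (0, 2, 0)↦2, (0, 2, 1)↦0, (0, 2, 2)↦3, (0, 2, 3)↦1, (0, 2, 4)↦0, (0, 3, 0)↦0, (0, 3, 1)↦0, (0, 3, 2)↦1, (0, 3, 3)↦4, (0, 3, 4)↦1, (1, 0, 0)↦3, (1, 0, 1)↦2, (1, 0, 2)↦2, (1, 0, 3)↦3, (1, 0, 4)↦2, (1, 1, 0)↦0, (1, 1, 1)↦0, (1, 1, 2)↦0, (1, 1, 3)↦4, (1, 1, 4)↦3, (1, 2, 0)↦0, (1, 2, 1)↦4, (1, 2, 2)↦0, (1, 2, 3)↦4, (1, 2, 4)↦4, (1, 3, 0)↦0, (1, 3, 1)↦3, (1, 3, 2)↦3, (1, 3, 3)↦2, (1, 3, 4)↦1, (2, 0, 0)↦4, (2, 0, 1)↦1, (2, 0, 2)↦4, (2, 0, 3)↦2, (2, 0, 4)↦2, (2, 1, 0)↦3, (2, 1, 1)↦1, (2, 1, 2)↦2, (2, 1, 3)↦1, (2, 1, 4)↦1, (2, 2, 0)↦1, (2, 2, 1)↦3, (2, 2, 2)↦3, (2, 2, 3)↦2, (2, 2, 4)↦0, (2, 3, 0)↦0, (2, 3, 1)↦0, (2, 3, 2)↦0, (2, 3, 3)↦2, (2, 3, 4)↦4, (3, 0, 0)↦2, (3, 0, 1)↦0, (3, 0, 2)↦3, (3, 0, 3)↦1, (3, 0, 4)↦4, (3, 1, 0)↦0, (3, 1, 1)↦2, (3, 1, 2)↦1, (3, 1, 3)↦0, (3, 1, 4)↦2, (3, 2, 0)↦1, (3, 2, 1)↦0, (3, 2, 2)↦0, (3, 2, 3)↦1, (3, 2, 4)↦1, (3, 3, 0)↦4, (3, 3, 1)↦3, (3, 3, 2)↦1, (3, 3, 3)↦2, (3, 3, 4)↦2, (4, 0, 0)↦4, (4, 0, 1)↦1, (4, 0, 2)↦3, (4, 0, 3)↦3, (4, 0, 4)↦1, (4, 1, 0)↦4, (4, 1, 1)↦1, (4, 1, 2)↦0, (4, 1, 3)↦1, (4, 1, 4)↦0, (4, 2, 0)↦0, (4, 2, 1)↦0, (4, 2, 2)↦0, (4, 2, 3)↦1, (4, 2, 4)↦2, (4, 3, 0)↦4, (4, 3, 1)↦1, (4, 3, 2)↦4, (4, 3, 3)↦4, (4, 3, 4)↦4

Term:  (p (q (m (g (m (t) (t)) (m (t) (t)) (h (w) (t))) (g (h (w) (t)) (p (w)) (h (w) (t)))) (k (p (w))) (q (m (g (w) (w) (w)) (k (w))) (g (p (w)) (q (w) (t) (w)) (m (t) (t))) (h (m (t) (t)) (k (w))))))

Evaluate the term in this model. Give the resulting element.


value = 3

  t = 0
  t = 0
  (m (t) (t)) = m(0, 0) = 1
  t = 0
  t = 0
  (m (t) (t)) = m(0, 0) = 1
  w = 2
  t = 0
  (h (w) (t)) = h(2, 0) = 4
  (g (m (t) (t)) (m (t) (t)) (h (w) (t))) = g(1, 1, 4) = 3
  w = 2
  t = 0
  (h (w) (t)) = h(2, 0) = 4
  w = 2
  (p (w)) = p(2,) = 0
  w = 2
  t = 0
  (h (w) (t)) = h(2, 0) = 4
  (g (h (w) (t)) (p (w)) (h (w) (t))) = g(4, 0, 4) = 3
  (m (g (m (t) (t)) (m (t) (t)) (h (w) (t))) (g (h (w) (t)) (p (w)) (h (w) (t)))) = m(3, 3) = 3
  w = 2
  (p (w)) = p(2,) = 0
  (k (p (w))) = k(0,) = 0
  w = 2
  w = 2
  w = 2
  (g (w) (w) (w)) = g(2, 2, 2) = 3
  w = 2
  (k (w)) = k(2,) = 2
  (m (g (w) (w) (w)) (k (w))) = m(3, 2) = 3
  w = 2
  (p (w)) = p(2,) = 0
  w = 2
  t = 0
  w = 2
  (q (w) (t) (w)) = q(2, 0, 2) = 4
  t = 0
  t = 0
  (m (t) (t)) = m(0, 0) = 1
  (g (p (w)) (q (w) (t) (w)) (m (t) (t))) = g(0, 4, 1) = 0
  t = 0
  t = 0
  (m (t) (t)) = m(0, 0) = 1
  w = 2
  (k (w)) = k(2,) = 2
  (h (m (t) (t)) (k (w))) = h(1, 2) = 0
  (q (m (g (w) (w) (w)) (k (w))) (g (p (w)) (q (w) (t) (w)) (m (t) (t))) (h (m (t) (t)) (k (w)))) = q(3, 0, 0) = 2
  (q (m (g (m (t) (t)) (m (t) (t)) (h (w) (t))) (g (h (w) (t)) (p (w)) (h (w) (t)))) (k (p (w))) (q (m (g (w) (w) (w)) (k (w))) (g (p (w)) (q (w) (t) (w)) (m (t) (t))) (h (m (t) (t)) (k (w))))) = q(3, 0, 2) = 3
  (p (q (m (g (m (t) (t)) (m (t) (t)) (h (w) (t))) (g (h (w) (t)) (p (w)) (h (w) (t)))) (k (p (w))) (q (m (g (w) (w) (w)) (k (w))) (g (p (w)) (q (w) (t) (w)) (m (t) (t))) (h (m (t) (t)) (k (w)))))) = p(3,) = 3


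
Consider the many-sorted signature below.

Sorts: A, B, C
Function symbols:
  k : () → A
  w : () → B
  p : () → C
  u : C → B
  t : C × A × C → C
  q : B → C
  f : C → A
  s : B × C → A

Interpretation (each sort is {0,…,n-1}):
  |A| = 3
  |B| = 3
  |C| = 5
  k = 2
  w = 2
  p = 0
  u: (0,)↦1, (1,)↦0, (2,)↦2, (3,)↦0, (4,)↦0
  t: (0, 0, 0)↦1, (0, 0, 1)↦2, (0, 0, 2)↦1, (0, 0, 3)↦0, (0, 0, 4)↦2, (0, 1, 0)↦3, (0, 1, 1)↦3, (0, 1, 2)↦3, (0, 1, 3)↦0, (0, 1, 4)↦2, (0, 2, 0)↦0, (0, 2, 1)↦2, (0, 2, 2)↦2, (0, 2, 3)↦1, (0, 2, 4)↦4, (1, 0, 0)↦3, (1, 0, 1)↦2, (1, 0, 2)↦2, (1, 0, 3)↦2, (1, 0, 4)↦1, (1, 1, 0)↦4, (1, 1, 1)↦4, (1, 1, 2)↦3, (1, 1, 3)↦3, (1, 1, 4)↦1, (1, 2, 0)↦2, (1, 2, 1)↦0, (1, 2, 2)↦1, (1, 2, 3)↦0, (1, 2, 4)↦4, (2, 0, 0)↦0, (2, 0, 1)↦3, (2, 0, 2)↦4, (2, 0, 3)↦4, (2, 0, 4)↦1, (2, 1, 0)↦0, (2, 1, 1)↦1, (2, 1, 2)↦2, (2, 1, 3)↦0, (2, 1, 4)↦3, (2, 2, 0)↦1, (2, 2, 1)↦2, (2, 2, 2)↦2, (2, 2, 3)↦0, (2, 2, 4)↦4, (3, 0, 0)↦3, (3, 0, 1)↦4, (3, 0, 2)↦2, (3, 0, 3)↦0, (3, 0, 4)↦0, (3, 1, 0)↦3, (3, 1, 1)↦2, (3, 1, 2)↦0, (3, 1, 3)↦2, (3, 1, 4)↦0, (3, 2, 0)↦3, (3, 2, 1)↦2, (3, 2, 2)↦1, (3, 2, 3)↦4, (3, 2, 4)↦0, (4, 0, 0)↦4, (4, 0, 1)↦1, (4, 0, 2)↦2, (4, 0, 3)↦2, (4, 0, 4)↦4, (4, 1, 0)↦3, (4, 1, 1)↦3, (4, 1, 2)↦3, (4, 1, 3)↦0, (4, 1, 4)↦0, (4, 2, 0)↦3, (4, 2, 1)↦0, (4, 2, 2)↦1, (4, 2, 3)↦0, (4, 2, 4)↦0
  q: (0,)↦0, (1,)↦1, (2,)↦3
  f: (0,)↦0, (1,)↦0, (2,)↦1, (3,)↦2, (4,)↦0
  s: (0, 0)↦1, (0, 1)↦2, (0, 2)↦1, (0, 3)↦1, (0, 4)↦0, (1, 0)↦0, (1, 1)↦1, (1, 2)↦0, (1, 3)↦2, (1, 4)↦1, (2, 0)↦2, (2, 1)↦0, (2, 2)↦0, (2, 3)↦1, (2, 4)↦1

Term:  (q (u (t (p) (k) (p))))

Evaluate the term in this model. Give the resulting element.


  p = 0
  k = 2
  p = 0
  (t (p) (k) (p)) = t(0, 2, 0) = 0
  (u (t (p) (k) (p))) = u(0,) = 1
  (q (u (t (p) (k) (p)))) = q(1,) = 1

value = 1


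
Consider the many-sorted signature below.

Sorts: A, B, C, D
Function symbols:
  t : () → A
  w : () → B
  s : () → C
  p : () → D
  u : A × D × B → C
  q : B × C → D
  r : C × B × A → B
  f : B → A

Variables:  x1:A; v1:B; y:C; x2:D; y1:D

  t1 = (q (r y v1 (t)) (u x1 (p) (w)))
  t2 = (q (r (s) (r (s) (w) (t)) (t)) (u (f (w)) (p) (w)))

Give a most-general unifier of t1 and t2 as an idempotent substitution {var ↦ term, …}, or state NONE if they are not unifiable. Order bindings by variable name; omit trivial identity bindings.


{v1 ↦ (r (s) (w) (t)), x1 ↦ (f (w)), y ↦ (s)}


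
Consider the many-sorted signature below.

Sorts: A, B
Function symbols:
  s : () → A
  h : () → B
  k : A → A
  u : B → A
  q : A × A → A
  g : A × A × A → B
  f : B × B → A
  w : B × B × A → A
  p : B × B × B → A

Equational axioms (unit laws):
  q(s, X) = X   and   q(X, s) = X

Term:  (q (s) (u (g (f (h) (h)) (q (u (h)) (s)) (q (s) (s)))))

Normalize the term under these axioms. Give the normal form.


normal form = (u (g (f (h) (h)) (u (h)) (s)))

1. (q (s) (u (g (f (h) (h)) (q (u (h)) (s)) (q (s) (s)))))  →  (u (g (f (h) (h)) (q (u (h)) (s)) (q (s) (s))))
2. (u (g (f (h) (h)) (q (u (h)) (s)) (q (s) (s))))  →  (u (g (f (h) (h)) (u (h)) (q (s) (s))))
3. (u (g (f (h) (h)) (u (h)) (q (s) (s))))  →  (u (g (f (h) (h)) (u (h)) (s)))


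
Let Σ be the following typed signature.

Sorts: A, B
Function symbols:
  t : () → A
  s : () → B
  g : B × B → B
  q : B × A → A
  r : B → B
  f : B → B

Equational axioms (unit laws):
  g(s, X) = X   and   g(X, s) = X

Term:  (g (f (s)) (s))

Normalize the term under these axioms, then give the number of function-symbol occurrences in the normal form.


1. (g (f (s)) (s))  →  (f (s))
normal form: (f (s))

size = 2


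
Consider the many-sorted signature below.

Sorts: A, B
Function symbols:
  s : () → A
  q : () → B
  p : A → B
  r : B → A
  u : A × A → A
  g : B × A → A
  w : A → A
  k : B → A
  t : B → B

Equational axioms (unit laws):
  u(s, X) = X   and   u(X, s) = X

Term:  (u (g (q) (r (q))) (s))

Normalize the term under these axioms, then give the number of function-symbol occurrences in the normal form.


1. (u (g (q) (r (q))) (s))  →  (g (q) (r (q)))
normal form: (g (q) (r (q)))

size = 4


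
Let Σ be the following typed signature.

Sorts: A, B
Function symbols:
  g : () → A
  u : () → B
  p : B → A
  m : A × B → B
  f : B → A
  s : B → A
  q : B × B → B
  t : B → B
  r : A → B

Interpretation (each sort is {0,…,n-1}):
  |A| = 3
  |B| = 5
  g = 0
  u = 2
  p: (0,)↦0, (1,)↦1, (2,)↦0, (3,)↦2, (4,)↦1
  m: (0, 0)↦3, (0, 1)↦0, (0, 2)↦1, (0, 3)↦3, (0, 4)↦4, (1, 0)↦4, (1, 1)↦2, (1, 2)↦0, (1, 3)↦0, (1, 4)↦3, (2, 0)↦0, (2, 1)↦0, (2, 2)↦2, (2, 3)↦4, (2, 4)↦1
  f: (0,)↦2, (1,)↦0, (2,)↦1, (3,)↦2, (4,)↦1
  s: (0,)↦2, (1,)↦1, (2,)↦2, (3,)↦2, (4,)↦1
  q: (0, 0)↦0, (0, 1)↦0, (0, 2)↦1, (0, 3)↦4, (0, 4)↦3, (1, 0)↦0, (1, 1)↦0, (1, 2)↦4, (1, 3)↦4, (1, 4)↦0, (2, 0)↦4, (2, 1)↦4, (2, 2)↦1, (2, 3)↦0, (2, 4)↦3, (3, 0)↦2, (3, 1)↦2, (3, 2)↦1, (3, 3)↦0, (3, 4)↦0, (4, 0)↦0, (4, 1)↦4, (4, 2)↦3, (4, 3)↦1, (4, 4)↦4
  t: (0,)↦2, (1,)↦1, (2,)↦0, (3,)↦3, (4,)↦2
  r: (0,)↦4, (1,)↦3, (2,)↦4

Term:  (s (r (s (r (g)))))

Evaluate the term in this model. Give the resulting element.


value = 2

  g = 0
  (r (g)) = r(0,) = 4
  (s (r (g))) = s(4,) = 1
  (r (s (r (g)))) = r(1,) = 3
  (s (r (s (r (g))))) = s(3,) = 2


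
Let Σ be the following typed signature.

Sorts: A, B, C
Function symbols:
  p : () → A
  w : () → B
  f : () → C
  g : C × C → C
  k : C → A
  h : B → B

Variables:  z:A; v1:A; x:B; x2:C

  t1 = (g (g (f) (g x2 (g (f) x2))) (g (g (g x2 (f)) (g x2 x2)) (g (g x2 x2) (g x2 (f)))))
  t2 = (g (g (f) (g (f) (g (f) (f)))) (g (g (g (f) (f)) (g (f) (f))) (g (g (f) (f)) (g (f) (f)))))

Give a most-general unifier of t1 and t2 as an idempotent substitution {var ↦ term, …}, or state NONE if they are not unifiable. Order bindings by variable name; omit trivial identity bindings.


{x2 ↦ (f)}


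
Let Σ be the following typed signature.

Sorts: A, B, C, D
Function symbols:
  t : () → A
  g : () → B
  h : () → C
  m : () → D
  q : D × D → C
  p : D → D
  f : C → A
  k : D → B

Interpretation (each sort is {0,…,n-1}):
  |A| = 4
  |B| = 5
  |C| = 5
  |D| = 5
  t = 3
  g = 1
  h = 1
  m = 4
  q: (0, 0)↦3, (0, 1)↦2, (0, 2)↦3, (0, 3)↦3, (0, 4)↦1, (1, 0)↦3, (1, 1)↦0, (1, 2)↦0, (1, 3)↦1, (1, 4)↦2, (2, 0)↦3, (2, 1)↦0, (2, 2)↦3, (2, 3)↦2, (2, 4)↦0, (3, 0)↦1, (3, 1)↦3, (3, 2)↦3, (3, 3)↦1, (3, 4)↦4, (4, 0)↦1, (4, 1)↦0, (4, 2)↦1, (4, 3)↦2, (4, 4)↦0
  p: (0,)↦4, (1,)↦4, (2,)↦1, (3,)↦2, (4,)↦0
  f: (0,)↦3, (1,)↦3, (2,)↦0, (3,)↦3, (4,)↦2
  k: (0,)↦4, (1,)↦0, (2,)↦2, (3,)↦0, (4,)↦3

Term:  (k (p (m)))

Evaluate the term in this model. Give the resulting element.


value = 4

  m = 4
  (p (m)) = p(4,) = 0
  (k (p (m))) = k(0,) = 4


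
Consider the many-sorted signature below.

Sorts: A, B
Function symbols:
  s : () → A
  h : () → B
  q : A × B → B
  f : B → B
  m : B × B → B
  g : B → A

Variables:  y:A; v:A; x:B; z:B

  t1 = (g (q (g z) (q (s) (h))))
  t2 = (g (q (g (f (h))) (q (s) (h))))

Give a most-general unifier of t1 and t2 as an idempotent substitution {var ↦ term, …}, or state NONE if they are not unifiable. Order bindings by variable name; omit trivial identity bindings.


{z ↦ (f (h))}


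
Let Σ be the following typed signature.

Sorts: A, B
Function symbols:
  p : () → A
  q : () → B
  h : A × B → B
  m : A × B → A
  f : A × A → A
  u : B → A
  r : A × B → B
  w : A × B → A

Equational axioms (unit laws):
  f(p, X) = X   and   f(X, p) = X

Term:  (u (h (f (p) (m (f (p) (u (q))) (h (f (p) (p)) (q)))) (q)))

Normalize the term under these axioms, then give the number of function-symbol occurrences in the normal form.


size = 9

1. (u (h (f (p) (m (f (p) (u (q))) (h (f (p) (p)) (q)))) (q)))  →  (u (h (m (f (p) (u (q))) (h (f (p) (p)) (q))) (q)))
2. (u (h (m (f (p) (u (q))) (h (f (p) (p)) (q))) (q)))  →  (u (h (m (u (q)) (h (f (p) (p)) (q))) (q)))
3. (u (h (m (u (q)) (h (f (p) (p)) (q))) (q)))  →  (u (h (m (u (q)) (h (p) (q))) (q)))
normal form: (u (h (m (u (q)) (h (p) (q))) (q)))


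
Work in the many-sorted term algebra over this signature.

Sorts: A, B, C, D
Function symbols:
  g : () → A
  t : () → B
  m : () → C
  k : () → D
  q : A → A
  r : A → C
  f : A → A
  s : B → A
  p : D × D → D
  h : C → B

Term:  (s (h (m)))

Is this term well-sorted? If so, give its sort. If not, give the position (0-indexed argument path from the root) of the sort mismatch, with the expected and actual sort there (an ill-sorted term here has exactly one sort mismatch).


well-sorted; sort = A

    (m) : C
  (h (m)) : B
(s (h (m))) : A


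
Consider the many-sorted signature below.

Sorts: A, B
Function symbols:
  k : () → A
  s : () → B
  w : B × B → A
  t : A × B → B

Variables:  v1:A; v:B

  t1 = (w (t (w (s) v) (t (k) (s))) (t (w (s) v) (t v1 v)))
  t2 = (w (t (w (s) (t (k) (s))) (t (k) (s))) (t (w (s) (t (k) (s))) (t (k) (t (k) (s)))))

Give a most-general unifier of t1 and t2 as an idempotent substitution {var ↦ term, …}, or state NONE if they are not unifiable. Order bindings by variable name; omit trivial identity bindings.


{v ↦ (t (k) (s)), v1 ↦ (k)}


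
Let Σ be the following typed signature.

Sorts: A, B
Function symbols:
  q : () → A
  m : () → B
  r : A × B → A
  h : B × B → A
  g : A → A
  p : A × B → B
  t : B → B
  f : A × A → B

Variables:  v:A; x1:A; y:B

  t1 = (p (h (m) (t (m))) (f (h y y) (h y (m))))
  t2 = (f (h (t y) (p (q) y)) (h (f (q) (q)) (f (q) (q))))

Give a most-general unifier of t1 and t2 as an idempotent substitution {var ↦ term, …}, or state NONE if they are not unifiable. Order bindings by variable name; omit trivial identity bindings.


head clash or occurs-check failure — not unifiable

NONE (not unifiable)


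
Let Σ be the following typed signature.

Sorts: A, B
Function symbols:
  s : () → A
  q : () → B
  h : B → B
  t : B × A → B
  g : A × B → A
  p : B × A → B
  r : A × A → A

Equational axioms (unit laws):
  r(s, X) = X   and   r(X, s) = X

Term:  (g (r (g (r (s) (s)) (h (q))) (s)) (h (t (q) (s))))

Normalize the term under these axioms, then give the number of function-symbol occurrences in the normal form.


1. (g (r (g (r (s) (s)) (h (q))) (s)) (h (t (q) (s))))  →  (g (g (r (s) (s)) (h (q))) (h (t (q) (s))))
2. (g (g (r (s) (s)) (h (q))) (h (t (q) (s))))  →  (g (g (s) (h (q))) (h (t (q) (s))))
normal form: (g (g (s) (h (q))) (h (t (q) (s))))

size = 9


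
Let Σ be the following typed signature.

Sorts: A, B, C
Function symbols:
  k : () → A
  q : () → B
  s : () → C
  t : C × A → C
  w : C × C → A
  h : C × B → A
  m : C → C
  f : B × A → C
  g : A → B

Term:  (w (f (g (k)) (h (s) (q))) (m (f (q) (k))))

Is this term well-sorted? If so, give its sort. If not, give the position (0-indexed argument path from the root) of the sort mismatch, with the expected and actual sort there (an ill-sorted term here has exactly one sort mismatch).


      (k) : A
    (g (k)) : B
      (s) : C
      (q) : B
    (h (s) (q)) : A
  (f (g (k)) (h (s) (q))) : C
      (q) : B
      (k) : A
    (f (q) (k)) : C
  (m (f (q) (k))) : C
(w (f (g (k)) (h (s) (q))) (m (f (q) (k)))) : A

well-sorted; sort = A


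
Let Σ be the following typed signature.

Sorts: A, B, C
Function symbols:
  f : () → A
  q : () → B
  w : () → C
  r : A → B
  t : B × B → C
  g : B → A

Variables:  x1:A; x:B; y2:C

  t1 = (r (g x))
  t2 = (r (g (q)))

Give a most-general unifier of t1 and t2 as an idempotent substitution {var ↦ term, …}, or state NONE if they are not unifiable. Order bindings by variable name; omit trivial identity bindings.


{x ↦ (q)}


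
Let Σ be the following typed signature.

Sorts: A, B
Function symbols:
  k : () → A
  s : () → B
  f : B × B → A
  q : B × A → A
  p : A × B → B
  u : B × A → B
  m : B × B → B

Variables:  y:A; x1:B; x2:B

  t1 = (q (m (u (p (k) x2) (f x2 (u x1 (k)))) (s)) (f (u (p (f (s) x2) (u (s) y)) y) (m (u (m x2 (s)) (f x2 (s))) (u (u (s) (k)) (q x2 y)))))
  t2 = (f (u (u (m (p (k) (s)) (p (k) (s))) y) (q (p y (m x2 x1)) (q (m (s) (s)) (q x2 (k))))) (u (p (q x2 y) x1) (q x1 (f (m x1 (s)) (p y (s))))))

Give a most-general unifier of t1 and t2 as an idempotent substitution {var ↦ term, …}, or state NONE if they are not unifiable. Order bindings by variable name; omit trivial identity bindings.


head clash or occurs-check failure — not unifiable

NONE (not unifiable)


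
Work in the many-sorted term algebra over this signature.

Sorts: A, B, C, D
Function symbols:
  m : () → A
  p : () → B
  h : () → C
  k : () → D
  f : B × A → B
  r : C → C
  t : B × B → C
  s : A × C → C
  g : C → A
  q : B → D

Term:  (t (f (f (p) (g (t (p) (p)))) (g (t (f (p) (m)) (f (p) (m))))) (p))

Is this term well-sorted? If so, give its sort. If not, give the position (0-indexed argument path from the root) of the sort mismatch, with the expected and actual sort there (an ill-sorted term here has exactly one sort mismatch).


      (p) : B
          (p) : B
          (p) : B
        (t (p) (p)) : C
      (g (t (p) (p))) : A
    (f (p) (g (t (p) (p)))) : B
          (p) : B
          (m) : A
        (f (p) (m)) : B
          (p) : B
          (m) : A
        (f (p) (m)) : B
      (t (f (p) (m)) (f (p) (m))) : C
    (g (t (f (p) (m)) (f (p) (m)))) : A
  (f (f (p) (g (t (p) (p)))) (g (t (f (p) (m)) (f (p) (m))))) : B
  (p) : B
(t (f (f (p) (g (t (p) (p)))) (g (t (f (p) (m)) (f (p) (m))))) (p)) : C

well-sorted; sort = C


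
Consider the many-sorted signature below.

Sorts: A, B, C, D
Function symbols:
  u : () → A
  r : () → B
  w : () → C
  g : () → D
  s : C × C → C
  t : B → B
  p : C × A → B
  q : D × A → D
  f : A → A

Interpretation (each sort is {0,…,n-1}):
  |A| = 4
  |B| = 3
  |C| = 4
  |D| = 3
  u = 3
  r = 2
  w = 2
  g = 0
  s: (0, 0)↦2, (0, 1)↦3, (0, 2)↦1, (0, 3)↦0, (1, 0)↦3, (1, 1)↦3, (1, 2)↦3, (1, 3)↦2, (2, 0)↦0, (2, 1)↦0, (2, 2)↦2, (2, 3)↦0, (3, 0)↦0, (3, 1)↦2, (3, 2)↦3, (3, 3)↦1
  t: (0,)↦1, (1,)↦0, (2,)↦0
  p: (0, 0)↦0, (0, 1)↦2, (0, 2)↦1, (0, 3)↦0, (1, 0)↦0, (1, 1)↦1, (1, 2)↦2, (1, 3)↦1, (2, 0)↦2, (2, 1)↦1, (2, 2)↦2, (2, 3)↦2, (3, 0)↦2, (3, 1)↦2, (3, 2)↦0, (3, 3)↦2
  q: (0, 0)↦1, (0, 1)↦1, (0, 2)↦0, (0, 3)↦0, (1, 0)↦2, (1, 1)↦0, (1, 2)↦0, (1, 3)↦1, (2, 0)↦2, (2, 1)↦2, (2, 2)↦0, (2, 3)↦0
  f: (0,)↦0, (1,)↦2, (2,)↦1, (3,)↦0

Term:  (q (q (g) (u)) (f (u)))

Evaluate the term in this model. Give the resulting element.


  g = 0
  u = 3
  (q (g) (u)) = q(0, 3) = 0
  u = 3
  (f (u)) = f(3,) = 0
  (q (q (g) (u)) (f (u))) = q(0, 0) = 1

value = 1


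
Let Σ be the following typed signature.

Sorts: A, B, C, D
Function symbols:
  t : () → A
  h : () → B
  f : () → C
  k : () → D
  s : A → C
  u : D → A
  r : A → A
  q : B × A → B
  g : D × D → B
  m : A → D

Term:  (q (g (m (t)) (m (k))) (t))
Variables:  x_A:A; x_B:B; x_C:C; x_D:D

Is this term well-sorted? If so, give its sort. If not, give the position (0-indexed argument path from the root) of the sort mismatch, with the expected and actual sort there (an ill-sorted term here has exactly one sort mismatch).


ill-sorted at position [0, 1, 0]: expected A, got D

      (t) : A
    (m (t)) : D
      (k) : D
    (m (k)) : ✗ arg 0 at [0, 1, 0] has sort D, expected A
  (t) : A


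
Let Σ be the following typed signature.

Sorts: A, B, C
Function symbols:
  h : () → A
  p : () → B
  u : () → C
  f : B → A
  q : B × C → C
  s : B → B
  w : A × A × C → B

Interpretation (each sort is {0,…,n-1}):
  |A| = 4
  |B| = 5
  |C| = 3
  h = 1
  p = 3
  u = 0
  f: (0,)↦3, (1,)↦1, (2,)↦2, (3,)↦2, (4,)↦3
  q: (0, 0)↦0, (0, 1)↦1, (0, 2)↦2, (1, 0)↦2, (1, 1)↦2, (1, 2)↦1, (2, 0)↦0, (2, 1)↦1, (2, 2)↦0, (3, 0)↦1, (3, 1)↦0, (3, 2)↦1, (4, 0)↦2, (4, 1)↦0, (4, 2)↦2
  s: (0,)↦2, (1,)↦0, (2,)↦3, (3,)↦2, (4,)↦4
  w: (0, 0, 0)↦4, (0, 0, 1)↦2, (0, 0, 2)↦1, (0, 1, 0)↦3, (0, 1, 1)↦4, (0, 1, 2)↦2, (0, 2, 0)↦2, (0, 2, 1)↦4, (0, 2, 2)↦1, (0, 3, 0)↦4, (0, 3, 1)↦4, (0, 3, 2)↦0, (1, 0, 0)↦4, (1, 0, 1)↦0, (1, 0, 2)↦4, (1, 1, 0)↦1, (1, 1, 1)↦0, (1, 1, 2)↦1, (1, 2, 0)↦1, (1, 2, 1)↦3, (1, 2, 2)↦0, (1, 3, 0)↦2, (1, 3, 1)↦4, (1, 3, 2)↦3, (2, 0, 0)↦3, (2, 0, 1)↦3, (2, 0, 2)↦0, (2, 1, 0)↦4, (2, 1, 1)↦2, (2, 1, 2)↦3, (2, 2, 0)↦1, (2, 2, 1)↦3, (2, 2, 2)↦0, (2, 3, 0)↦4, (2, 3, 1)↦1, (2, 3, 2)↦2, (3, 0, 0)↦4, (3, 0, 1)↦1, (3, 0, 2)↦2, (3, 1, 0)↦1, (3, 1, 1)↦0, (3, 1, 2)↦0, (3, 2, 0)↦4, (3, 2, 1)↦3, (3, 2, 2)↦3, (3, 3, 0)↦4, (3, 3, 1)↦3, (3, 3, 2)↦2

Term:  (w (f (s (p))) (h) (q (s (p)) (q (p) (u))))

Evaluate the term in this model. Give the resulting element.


value = 2

  p = 3
  (s (p)) = s(3,) = 2
  (f (s (p))) = f(2,) = 2
  h = 1
  p = 3
  (s (p)) = s(3,) = 2
  p = 3
  u = 0
  (q (p) (u)) = q(3, 0) = 1
  (q (s (p)) (q (p) (u))) = q(2, 1) = 1
  (w (f (s (p))) (h) (q (s (p)) (q (p) (u)))) = w(2, 1, 1) = 2


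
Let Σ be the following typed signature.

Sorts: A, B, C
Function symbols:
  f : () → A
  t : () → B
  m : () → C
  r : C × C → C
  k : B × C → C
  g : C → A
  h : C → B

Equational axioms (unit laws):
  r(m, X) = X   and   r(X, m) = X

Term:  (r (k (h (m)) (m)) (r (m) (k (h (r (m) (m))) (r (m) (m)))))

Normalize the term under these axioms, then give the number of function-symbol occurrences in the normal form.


1. (r (k (h (m)) (m)) (r (m) (k (h (r (m) (m))) (r (m) (m)))))  →  (r (k (h (m)) (m)) (k (h (r (m) (m))) (r (m) (m))))
2. (r (k (h (m)) (m)) (k (h (r (m) (m))) (r (m) (m))))  →  (r (k (h (m)) (m)) (k (h (m)) (r (m) (m))))
3. (r (k (h (m)) (m)) (k (h (m)) (r (m) (m))))  →  (r (k (h (m)) (m)) (k (h (m)) (m)))
normal form: (r (k (h (m)) (m)) (k (h (m)) (m)))

size = 9


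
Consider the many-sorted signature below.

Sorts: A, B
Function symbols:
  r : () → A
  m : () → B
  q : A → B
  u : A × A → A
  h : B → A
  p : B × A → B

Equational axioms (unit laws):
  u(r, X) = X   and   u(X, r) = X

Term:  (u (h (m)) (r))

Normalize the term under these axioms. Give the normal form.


normal form = (h (m))

1. (u (h (m)) (r))  →  (h (m))


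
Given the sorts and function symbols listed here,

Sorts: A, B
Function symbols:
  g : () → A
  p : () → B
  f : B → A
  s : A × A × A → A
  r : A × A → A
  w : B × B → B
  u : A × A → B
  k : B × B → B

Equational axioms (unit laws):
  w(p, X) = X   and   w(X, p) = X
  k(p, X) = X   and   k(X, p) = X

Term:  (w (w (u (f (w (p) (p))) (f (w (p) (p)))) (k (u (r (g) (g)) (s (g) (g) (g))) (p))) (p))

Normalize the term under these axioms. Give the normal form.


normal form = (w (u (f (p)) (f (p))) (u (r (g) (g)) (s (g) (g) (g))))

1. (w (w (u (f (w (p) (p))) (f (w (p) (p)))) (k (u (r (g) (g)) (s (g) (g) (g))) (p))) (p))  →  (w (u (f (w (p) (p))) (f (w (p) (p)))) (k (u (r (g) (g)) (s (g) (g) (g))) (p)))
2. (w (u (f (w (p) (p))) (f (w (p) (p)))) (k (u (r (g) (g)) (s (g) (g) (g))) (p)))  →  (w (u (f (p)) (f (w (p) (p)))) (k (u (r (g) (g)) (s (g) (g) (g))) (p)))
3. (w (u (f (p)) (f (w (p) (p)))) (k (u (r (g) (g)) (s (g) (g) (g))) (p)))  →  (w (u (f (p)) (f (p))) (k (u (r (g) (g)) (s (g) (g) (g))) (p)))
4. (w (u (f (p)) (f (p))) (k (u (r (g) (g)) (s (g) (g) (g))) (p)))  →  (w (u (f (p)) (f (p))) (u (r (g) (g)) (s (g) (g) (g))))


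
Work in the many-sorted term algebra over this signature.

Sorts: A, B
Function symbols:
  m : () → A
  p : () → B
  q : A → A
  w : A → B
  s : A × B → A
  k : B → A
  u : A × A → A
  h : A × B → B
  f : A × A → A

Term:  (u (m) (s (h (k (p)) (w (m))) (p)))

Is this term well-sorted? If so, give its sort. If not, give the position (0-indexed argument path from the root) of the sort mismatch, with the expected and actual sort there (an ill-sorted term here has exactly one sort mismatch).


ill-sorted at position [1, 0]: expected A, got B

  (m) : A
        (p) : B
      (k (p)) : A
        (m) : A
      (w (m)) : B
    (h (k (p)) (w (m))) : B
    (p) : B
  (s (h (k (p)) (w (m))) (p)) : ✗ arg 0 at [1, 0] has sort B, expected A


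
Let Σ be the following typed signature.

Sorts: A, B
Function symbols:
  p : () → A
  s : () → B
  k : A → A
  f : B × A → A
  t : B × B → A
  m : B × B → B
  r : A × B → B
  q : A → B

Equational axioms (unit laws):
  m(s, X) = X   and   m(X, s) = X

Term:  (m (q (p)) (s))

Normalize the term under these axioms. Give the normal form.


1. (m (q (p)) (s))  →  (q (p))

normal form = (q (p))


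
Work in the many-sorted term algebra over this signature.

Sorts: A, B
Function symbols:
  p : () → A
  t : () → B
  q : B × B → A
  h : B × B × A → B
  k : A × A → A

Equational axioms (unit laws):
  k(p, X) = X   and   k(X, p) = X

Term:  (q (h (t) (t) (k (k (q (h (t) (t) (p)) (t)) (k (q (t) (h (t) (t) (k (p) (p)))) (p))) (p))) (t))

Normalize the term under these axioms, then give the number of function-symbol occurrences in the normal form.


size = 18

1. (q (h (t) (t) (k (k (q (h (t) (t) (p)) (t)) (k (q (t) (h (t) (t) (k (p) (p)))) (p))) (p))) (t))  →  (q (h (t) (t) (k (q (h (t) (t) (p)) (t)) (k (q (t) (h (t) (t) (k (p) (p)))) (p)))) (t))
2. (q (h (t) (t) (k (q (h (t) (t) (p)) (t)) (k (q (t) (h (t) (t) (k (p) (p)))) (p)))) (t))  →  (q (h (t) (t) (k (q (h (t) (t) (p)) (t)) (q (t) (h (t) (t) (k (p) (p)))))) (t))
3. (q (h (t) (t) (k (q (h (t) (t) (p)) (t)) (q (t) (h (t) (t) (k (p) (p)))))) (t))  →  (q (h (t) (t) (k (q (h (t) (t) (p)) (t)) (q (t) (h (t) (t) (p))))) (t))
normal form: (q (h (t) (t) (k (q (h (t) (t) (p)) (t)) (q (t) (h (t) (t) (p))))) (t))


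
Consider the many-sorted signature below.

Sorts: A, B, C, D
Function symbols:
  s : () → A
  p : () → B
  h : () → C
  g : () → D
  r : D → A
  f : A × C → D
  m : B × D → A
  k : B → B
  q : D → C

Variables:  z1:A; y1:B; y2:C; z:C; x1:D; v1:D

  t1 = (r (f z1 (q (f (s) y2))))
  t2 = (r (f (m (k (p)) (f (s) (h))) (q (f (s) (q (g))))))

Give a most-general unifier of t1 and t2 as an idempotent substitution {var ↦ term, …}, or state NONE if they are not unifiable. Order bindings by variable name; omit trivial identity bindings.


{y2 ↦ (q (g)), z1 ↦ (m (k (p)) (f (s) (h)))}


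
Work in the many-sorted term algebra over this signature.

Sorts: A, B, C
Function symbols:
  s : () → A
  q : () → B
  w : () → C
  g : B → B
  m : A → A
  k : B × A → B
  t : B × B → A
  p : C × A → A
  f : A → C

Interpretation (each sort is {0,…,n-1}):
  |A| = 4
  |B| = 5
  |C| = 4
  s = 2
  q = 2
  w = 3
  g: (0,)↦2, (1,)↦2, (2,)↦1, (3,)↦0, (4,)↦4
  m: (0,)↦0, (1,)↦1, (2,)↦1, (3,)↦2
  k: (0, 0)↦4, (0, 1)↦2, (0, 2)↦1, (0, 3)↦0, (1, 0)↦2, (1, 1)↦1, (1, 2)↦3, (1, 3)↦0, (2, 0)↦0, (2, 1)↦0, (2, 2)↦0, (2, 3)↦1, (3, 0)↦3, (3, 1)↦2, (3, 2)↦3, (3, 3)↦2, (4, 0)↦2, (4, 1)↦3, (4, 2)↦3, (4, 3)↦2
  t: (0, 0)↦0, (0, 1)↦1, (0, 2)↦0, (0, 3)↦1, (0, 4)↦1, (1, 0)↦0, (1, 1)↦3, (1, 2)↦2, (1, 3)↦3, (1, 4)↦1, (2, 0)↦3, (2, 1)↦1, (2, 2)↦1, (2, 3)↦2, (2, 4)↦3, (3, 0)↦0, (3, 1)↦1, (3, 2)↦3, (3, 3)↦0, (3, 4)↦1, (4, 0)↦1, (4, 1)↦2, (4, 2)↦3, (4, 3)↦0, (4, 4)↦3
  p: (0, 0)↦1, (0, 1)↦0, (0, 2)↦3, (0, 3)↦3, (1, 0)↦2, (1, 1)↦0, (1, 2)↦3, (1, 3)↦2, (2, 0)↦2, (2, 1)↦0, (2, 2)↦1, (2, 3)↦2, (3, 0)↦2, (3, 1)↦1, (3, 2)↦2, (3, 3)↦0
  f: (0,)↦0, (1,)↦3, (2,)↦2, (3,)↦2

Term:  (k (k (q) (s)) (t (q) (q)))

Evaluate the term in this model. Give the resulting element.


value = 2

  q = 2
  s = 2
  (k (q) (s)) = k(2, 2) = 0
  q = 2
  q = 2
  (t (q) (q)) = t(2, 2) = 1
  (k (k (q) (s)) (t (q) (q))) = k(0, 1) = 2
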